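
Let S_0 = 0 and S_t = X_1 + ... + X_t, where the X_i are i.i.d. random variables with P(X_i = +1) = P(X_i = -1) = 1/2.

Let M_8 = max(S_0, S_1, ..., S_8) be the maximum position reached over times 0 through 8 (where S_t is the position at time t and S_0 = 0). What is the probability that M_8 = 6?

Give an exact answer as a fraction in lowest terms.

Let M_8 = max(S_0,...,S_8). Use the reflection principle: for j ≥ 1, #{paths with M_8 ≥ j} = #{S_8 ≥ j} + #{S_8 ≥ j+1}.
By reflection, #{M_8 ≥ 6} = #{S_8 ≥ 6} + #{S_8 ≥ 7} = 9 + 1 = 10.
#{M_8 ≥ 7} = #{S_8 ≥ 7} + #{S_8 ≥ 8} = 1 + 1 = 2.
#{M_8 = 6} = 10 - 2 = 8.
P(M_8 = 6) = 8/256 = 1/32

Answer: 1/32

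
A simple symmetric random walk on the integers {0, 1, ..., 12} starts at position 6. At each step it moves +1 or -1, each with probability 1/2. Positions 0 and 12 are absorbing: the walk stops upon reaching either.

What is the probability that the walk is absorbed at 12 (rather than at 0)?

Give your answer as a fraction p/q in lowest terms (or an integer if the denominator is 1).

Answer: 1/2

Derivation:
Symmetric walk (p = 1/2): the harmonic-function argument gives P(hit 12 before 0 | start at 6) = a/N.
P = 6/12 = 1/2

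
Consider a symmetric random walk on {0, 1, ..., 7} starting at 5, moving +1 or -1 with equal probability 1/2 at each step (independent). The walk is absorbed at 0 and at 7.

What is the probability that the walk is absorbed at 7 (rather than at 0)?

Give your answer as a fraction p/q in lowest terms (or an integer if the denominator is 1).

Answer: 5/7

Derivation:
Symmetric walk (p = 1/2): the harmonic-function argument gives P(hit 7 before 0 | start at 5) = a/N.
P = 5/7 = 5/7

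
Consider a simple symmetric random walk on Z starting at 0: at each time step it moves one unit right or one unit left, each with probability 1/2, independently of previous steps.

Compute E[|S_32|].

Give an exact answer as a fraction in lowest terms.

Answer: 300540195/67108864

Derivation:
S_32 takes values m ≡ 0 (mod 2) with |m| ≤ 32; P(S_32=m) = C(32,(32+m)/2)/2^32.
Total paths: 2^32 = 4294967296
Distribution: P(S=-32)=1/4294967296, P(S=-30)=32/4294967296, P(S=-28)=496/4294967296, P(S=-26)=4960/4294967296, P(S=-24)=35960/4294967296, P(S=-22)=201376/4294967296, P(S=-20)=906192/4294967296, P(S=-18)=3365856/4294967296, P(S=-16)=10518300/4294967296, P(S=-14)=28048800/4294967296, P(S=-12)=64512240/4294967296, P(S=-10)=129024480/4294967296, P(S=-8)=225792840/4294967296, P(S=-6)=347373600/4294967296, P(S=-4)=471435600/4294967296, P(S=-2)=565722720/4294967296, P(S=0)=601080390/4294967296, P(S=2)=565722720/4294967296, P(S=4)=471435600/4294967296, P(S=6)=347373600/4294967296, P(S=8)=225792840/4294967296, P(S=10)=129024480/4294967296, P(S=12)=64512240/4294967296, P(S=14)=28048800/4294967296, P(S=16)=10518300/4294967296, P(S=18)=3365856/4294967296, P(S=20)=906192/4294967296, P(S=22)=201376/4294967296, P(S=24)=35960/4294967296, P(S=26)=4960/4294967296, P(S=28)=496/4294967296, P(S=30)=32/4294967296, P(S=32)=1/4294967296
E[|S_32|] = Σ_m |m|·P(S_32=m) = 19234572480/4294967296 = 300540195/67108864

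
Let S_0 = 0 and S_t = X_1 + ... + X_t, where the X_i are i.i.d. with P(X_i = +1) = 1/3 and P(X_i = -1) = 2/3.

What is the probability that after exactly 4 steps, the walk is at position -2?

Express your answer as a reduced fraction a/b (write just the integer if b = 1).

Answer: 32/81

Derivation:
To reach position -2 after 4 steps: need 1 step of +1 and 3 steps of -1.
Number of such sequences: C(4,1) = 4
Each has probability (1/3)^1 · (2/3)^3 = 8/81
P = 4 · 8/81 = 32/81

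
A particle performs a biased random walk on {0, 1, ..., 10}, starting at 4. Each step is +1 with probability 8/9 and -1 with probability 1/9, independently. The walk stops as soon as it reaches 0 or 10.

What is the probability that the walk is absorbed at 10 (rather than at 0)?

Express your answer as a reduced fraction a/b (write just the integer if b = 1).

Answer: 17039360/17043521

Derivation:
Biased walk: p = 8/9, q = 1/9, r = q/p = 1/8
Gambler's ruin: P(hit 10 before 0 | start at 4) = (1 - r^a)/(1 - r^N)
r^4 = 1/4096; r^10 = 1/1073741824
P = (1 - 1/4096) / (1 - 1/1073741824) = 4095/4096 / 1073741823/1073741824 = 17039360/17043521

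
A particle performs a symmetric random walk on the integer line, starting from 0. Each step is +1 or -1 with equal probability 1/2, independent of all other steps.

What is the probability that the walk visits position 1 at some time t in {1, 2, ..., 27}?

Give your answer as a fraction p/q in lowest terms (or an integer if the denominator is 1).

Answer: 28539857/33554432

Derivation:
Count via complement. Let g(t,s) = #length-t paths at position s with S_1..S_t all ≠ 1.
g(t,s) = g(t-1,s-1) + g(t-1,s+1) for s ≠ 1; g(t,1) = 0.
t=0: g(0,0)=1
t=1: g(1,-1)=1
t=2: g(2,-2)=1 g(2,0)=1
t=3: g(3,-3)=1 g(3,-1)=2
t=4: g(4,-4)=1 g(4,-2)=3 g(4,0)=2
t=5: g(5,-5)=1 g(5,-3)=4 g(5,-1)=5
t=6: g(6,-6)=1 g(6,-4)=5 g(6,-2)=9 g(6,0)=5
t=7: g(7,-7)=1 g(7,-5)=6 g(7,-3)=14 g(7,-1)=14
t=8: g(8,-8)=1 g(8,-6)=7 g(8,-4)=20 g(8,-2)=28 g(8,0)=14
t=9: g(9,-9)=1 g(9,-7)=8 g(9,-5)=27 g(9,-3)=48 g(9,-1)=42
t=10: g(10,-10)=1 g(10,-8)=9 g(10,-6)=35 g(10,-4)=75 g(10,-2)=90 g(10,0)=42
t=11: g(11,-11)=1 g(11,-9)=10 g(11,-7)=44 g(11,-5)=110 g(11,-3)=165 g(11,-1)=132
t=12: g(12,-12)=1 g(12,-10)=11 g(12,-8)=54 g(12,-6)=154 g(12,-4)=275 g(12,-2)=297 g(12,0)=132
t=13: g(13,-13)=1 g(13,-11)=12 g(13,-9)=65 g(13,-7)=208 g(13,-5)=429 g(13,-3)=572 g(13,-1)=429
t=14: g(14,-14)=1 g(14,-12)=13 g(14,-10)=77 g(14,-8)=273 g(14,-6)=637 g(14,-4)=1001 g(14,-2)=1001 g(14,0)=429
t=15: g(15,-15)=1 g(15,-13)=14 g(15,-11)=90 g(15,-9)=350 g(15,-7)=910 g(15,-5)=1638 g(15,-3)=2002 g(15,-1)=1430
t=16: g(16,-16)=1 g(16,-14)=15 g(16,-12)=104 g(16,-10)=440 g(16,-8)=1260 g(16,-6)=2548 g(16,-4)=3640 g(16,-2)=3432 g(16,0)=1430
t=17: g(17,-17)=1 g(17,-15)=16 g(17,-13)=119 g(17,-11)=544 g(17,-9)=1700 g(17,-7)=3808 g(17,-5)=6188 g(17,-3)=7072 g(17,-1)=4862
t=18: g(18,-18)=1 g(18,-16)=17 g(18,-14)=135 g(18,-12)=663 g(18,-10)=2244 g(18,-8)=5508 g(18,-6)=9996 g(18,-4)=13260 g(18,-2)=11934 g(18,0)=4862
t=19: g(19,-19)=1 g(19,-17)=18 g(19,-15)=152 g(19,-13)=798 g(19,-11)=2907 g(19,-9)=7752 g(19,-7)=15504 g(19,-5)=23256 g(19,-3)=25194 g(19,-1)=16796
t=20: g(20,-20)=1 g(20,-18)=19 g(20,-16)=170 g(20,-14)=950 g(20,-12)=3705 g(20,-10)=10659 g(20,-8)=23256 g(20,-6)=38760 g(20,-4)=48450 g(20,-2)=41990 g(20,0)=16796
t=21: g(21,-21)=1 g(21,-19)=20 g(21,-17)=189 g(21,-15)=1120 g(21,-13)=4655 g(21,-11)=14364 g(21,-9)=33915 g(21,-7)=62016 g(21,-5)=87210 g(21,-3)=90440 g(21,-1)=58786
t=22: g(22,-22)=1 g(22,-20)=21 g(22,-18)=209 g(22,-16)=1309 g(22,-14)=5775 g(22,-12)=19019 g(22,-10)=48279 g(22,-8)=95931 g(22,-6)=149226 g(22,-4)=177650 g(22,-2)=149226 g(22,0)=58786
t=23: g(23,-23)=1 g(23,-21)=22 g(23,-19)=230 g(23,-17)=1518 g(23,-15)=7084 g(23,-13)=24794 g(23,-11)=67298 g(23,-9)=144210 g(23,-7)=245157 g(23,-5)=326876 g(23,-3)=326876 g(23,-1)=208012
t=24: g(24,-24)=1 g(24,-22)=23 g(24,-20)=252 g(24,-18)=1748 g(24,-16)=8602 g(24,-14)=31878 g(24,-12)=92092 g(24,-10)=211508 g(24,-8)=389367 g(24,-6)=572033 g(24,-4)=653752 g(24,-2)=534888 g(24,0)=208012
t=25: g(25,-25)=1 g(25,-23)=24 g(25,-21)=275 g(25,-19)=2000 g(25,-17)=10350 g(25,-15)=40480 g(25,-13)=123970 g(25,-11)=303600 g(25,-9)=600875 g(25,-7)=961400 g(25,-5)=1225785 g(25,-3)=1188640 g(25,-1)=742900
t=26: g(26,-26)=1 g(26,-24)=25 g(26,-22)=299 g(26,-20)=2275 g(26,-18)=12350 g(26,-16)=50830 g(26,-14)=164450 g(26,-12)=427570 g(26,-10)=904475 g(26,-8)=1562275 g(26,-6)=2187185 g(26,-4)=2414425 g(26,-2)=1931540 g(26,0)=742900
t=27: g(27,-27)=1 g(27,-25)=26 g(27,-23)=324 g(27,-21)=2574 g(27,-19)=14625 g(27,-17)=63180 g(27,-15)=215280 g(27,-13)=592020 g(27,-11)=1332045 g(27,-9)=2466750 g(27,-7)=3749460 g(27,-5)=4601610 g(27,-3)=4345965 g(27,-1)=2674440
Paths never hitting 1: Σ_s g(27,s) = 20058300
Paths hitting 1: 2^27 - 20058300 = 114159428
P = 114159428/134217728 = 28539857/33554432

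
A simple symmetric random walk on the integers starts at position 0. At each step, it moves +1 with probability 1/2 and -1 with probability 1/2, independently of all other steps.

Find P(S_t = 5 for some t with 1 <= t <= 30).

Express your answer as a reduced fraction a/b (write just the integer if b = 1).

Answer: 194129627/536870912

Derivation:
Count via complement. Let g(t,s) = #length-t paths at position s with S_1..S_t all ≠ 5.
g(t,s) = g(t-1,s-1) + g(t-1,s+1) for s ≠ 5; g(t,5) = 0.
t=0: g(0,0)=1
t=1: g(1,-1)=1 g(1,1)=1
t=2: g(2,-2)=1 g(2,0)=2 g(2,2)=1
t=3: g(3,-3)=1 g(3,-1)=3 g(3,1)=3 g(3,3)=1
t=4: g(4,-4)=1 g(4,-2)=4 g(4,0)=6 g(4,2)=4 g(4,4)=1
t=5: g(5,-5)=1 g(5,-3)=5 g(5,-1)=10 g(5,1)=10 g(5,3)=5
t=6: g(6,-6)=1 g(6,-4)=6 g(6,-2)=15 g(6,0)=20 g(6,2)=15 g(6,4)=5
t=7: g(7,-7)=1 g(7,-5)=7 g(7,-3)=21 g(7,-1)=35 g(7,1)=35 g(7,3)=20
t=8: g(8,-8)=1 g(8,-6)=8 g(8,-4)=28 g(8,-2)=56 g(8,0)=70 g(8,2)=55 g(8,4)=20
t=9: g(9,-9)=1 g(9,-7)=9 g(9,-5)=36 g(9,-3)=84 g(9,-1)=126 g(9,1)=125 g(9,3)=75
t=10: g(10,-10)=1 g(10,-8)=10 g(10,-6)=45 g(10,-4)=120 g(10,-2)=210 g(10,0)=251 g(10,2)=200 g(10,4)=75
t=11: g(11,-11)=1 g(11,-9)=11 g(11,-7)=55 g(11,-5)=165 g(11,-3)=330 g(11,-1)=461 g(11,1)=451 g(11,3)=275
t=12: g(12,-12)=1 g(12,-10)=12 g(12,-8)=66 g(12,-6)=220 g(12,-4)=495 g(12,-2)=791 g(12,0)=912 g(12,2)=726 g(12,4)=275
t=13: g(13,-13)=1 g(13,-11)=13 g(13,-9)=78 g(13,-7)=286 g(13,-5)=715 g(13,-3)=1286 g(13,-1)=1703 g(13,1)=1638 g(13,3)=1001
t=14: g(14,-14)=1 g(14,-12)=14 g(14,-10)=91 g(14,-8)=364 g(14,-6)=1001 g(14,-4)=2001 g(14,-2)=2989 g(14,0)=3341 g(14,2)=2639 g(14,4)=1001
t=15: g(15,-15)=1 g(15,-13)=15 g(15,-11)=105 g(15,-9)=455 g(15,-7)=1365 g(15,-5)=3002 g(15,-3)=4990 g(15,-1)=6330 g(15,1)=5980 g(15,3)=3640
t=16: g(16,-16)=1 g(16,-14)=16 g(16,-12)=120 g(16,-10)=560 g(16,-8)=1820 g(16,-6)=4367 g(16,-4)=7992 g(16,-2)=11320 g(16,0)=12310 g(16,2)=9620 g(16,4)=3640
t=17: g(17,-17)=1 g(17,-15)=17 g(17,-13)=136 g(17,-11)=680 g(17,-9)=2380 g(17,-7)=6187 g(17,-5)=12359 g(17,-3)=19312 g(17,-1)=23630 g(17,1)=21930 g(17,3)=13260
t=18: g(18,-18)=1 g(18,-16)=18 g(18,-14)=153 g(18,-12)=816 g(18,-10)=3060 g(18,-8)=8567 g(18,-6)=18546 g(18,-4)=31671 g(18,-2)=42942 g(18,0)=45560 g(18,2)=35190 g(18,4)=13260
t=19: g(19,-19)=1 g(19,-17)=19 g(19,-15)=171 g(19,-13)=969 g(19,-11)=3876 g(19,-9)=11627 g(19,-7)=27113 g(19,-5)=50217 g(19,-3)=74613 g(19,-1)=88502 g(19,1)=80750 g(19,3)=48450
t=20: g(20,-20)=1 g(20,-18)=20 g(20,-16)=190 g(20,-14)=1140 g(20,-12)=4845 g(20,-10)=15503 g(20,-8)=38740 g(20,-6)=77330 g(20,-4)=124830 g(20,-2)=163115 g(20,0)=169252 g(20,2)=129200 g(20,4)=48450
t=21: g(21,-21)=1 g(21,-19)=21 g(21,-17)=210 g(21,-15)=1330 g(21,-13)=5985 g(21,-11)=20348 g(21,-9)=54243 g(21,-7)=116070 g(21,-5)=202160 g(21,-3)=287945 g(21,-1)=332367 g(21,1)=298452 g(21,3)=177650
t=22: g(22,-22)=1 g(22,-20)=22 g(22,-18)=231 g(22,-16)=1540 g(22,-14)=7315 g(22,-12)=26333 g(22,-10)=74591 g(22,-8)=170313 g(22,-6)=318230 g(22,-4)=490105 g(22,-2)=620312 g(22,0)=630819 g(22,2)=476102 g(22,4)=177650
t=23: g(23,-23)=1 g(23,-21)=23 g(23,-19)=253 g(23,-17)=1771 g(23,-15)=8855 g(23,-13)=33648 g(23,-11)=100924 g(23,-9)=244904 g(23,-7)=488543 g(23,-5)=808335 g(23,-3)=1110417 g(23,-1)=1251131 g(23,1)=1106921 g(23,3)=653752
t=24: g(24,-24)=1 g(24,-22)=24 g(24,-20)=276 g(24,-18)=2024 g(24,-16)=10626 g(24,-14)=42503 g(24,-12)=134572 g(24,-10)=345828 g(24,-8)=733447 g(24,-6)=1296878 g(24,-4)=1918752 g(24,-2)=2361548 g(24,0)=2358052 g(24,2)=1760673 g(24,4)=653752
t=25: g(25,-25)=1 g(25,-23)=25 g(25,-21)=300 g(25,-19)=2300 g(25,-17)=12650 g(25,-15)=53129 g(25,-13)=177075 g(25,-11)=480400 g(25,-9)=1079275 g(25,-7)=2030325 g(25,-5)=3215630 g(25,-3)=4280300 g(25,-1)=4719600 g(25,1)=4118725 g(25,3)=2414425
t=26: g(26,-26)=1 g(26,-24)=26 g(26,-22)=325 g(26,-20)=2600 g(26,-18)=14950 g(26,-16)=65779 g(26,-14)=230204 g(26,-12)=657475 g(26,-10)=1559675 g(26,-8)=3109600 g(26,-6)=5245955 g(26,-4)=7495930 g(26,-2)=8999900 g(26,0)=8838325 g(26,2)=6533150 g(26,4)=2414425
t=27: g(27,-27)=1 g(27,-25)=27 g(27,-23)=351 g(27,-21)=2925 g(27,-19)=17550 g(27,-17)=80729 g(27,-15)=295983 g(27,-13)=887679 g(27,-11)=2217150 g(27,-9)=4669275 g(27,-7)=8355555 g(27,-5)=12741885 g(27,-3)=16495830 g(27,-1)=17838225 g(27,1)=15371475 g(27,3)=8947575
t=28: g(28,-28)=1 g(28,-26)=28 g(28,-24)=378 g(28,-22)=3276 g(28,-20)=20475 g(28,-18)=98279 g(28,-16)=376712 g(28,-14)=1183662 g(28,-12)=3104829 g(28,-10)=6886425 g(28,-8)=13024830 g(28,-6)=21097440 g(28,-4)=29237715 g(28,-2)=34334055 g(28,0)=33209700 g(28,2)=24319050 g(28,4)=8947575
t=29: g(29,-29)=1 g(29,-27)=29 g(29,-25)=406 g(29,-23)=3654 g(29,-21)=23751 g(29,-19)=118754 g(29,-17)=474991 g(29,-15)=1560374 g(29,-13)=4288491 g(29,-11)=9991254 g(29,-9)=19911255 g(29,-7)=34122270 g(29,-5)=50335155 g(29,-3)=63571770 g(29,-1)=67543755 g(29,1)=57528750 g(29,3)=33266625
t=30: g(30,-30)=1 g(30,-28)=30 g(30,-26)=435 g(30,-24)=4060 g(30,-22)=27405 g(30,-20)=142505 g(30,-18)=593745 g(30,-16)=2035365 g(30,-14)=5848865 g(30,-12)=14279745 g(30,-10)=29902509 g(30,-8)=54033525 g(30,-6)=84457425 g(30,-4)=113906925 g(30,-2)=131115525 g(30,0)=125072505 g(30,2)=90795375 g(30,4)=33266625
Paths never hitting 5: Σ_s g(30,s) = 685482570
Paths hitting 5: 2^30 - 685482570 = 388259254
P = 388259254/1073741824 = 194129627/536870912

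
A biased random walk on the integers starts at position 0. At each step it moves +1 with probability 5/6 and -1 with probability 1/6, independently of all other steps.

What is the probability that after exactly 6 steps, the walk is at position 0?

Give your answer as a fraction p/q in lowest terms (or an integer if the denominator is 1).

To be at 0 after 6 steps: need exactly 3 steps of +1 and 3 of -1.
Number of such sequences: C(6,3) = 20
Each has probability (5/6)^3 · (1/6)^3 = 125/46656
P = 20 · 125/46656 = 625/11664

Answer: 625/11664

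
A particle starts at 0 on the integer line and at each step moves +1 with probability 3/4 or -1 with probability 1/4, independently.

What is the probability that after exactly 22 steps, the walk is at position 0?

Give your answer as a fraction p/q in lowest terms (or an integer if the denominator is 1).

Answer: 15620645313/2199023255552

Derivation:
To be at 0 after 22 steps: need exactly 11 steps of +1 and 11 of -1.
Number of such sequences: C(22,11) = 705432
Each has probability (3/4)^11 · (1/4)^11 = 177147/17592186044416
P = 705432 · 177147/17592186044416 = 15620645313/2199023255552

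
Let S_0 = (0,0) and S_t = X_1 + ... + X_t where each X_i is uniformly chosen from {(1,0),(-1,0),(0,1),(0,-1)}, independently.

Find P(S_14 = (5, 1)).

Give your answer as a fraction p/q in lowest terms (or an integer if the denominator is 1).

Let h be the number of horizontal steps (so 14-h are vertical). To end at (5,1) need (h+5)/2 right-steps and ((14-h)+1)/2 up-steps.
Sum over h with 5 ≤ h ≤ 13, h ≡ 1 (mod 2), 14-h ≡ 1 (mod 2):
h=5: C(14,5)·C(5,5)·C(9,5) = 2002·1·126 = 252252
h=7: C(14,7)·C(7,6)·C(7,4) = 3432·7·35 = 840840
h=9: C(14,9)·C(9,7)·C(5,3) = 2002·36·10 = 720720
h=11: C(14,11)·C(11,8)·C(3,2) = 364·165·3 = 180180
h=13: C(14,13)·C(13,9)·C(1,1) = 14·715·1 = 10010
Total favorable: 2004002
Total paths: 4^14 = 268435456
P = 2004002/268435456 = 1002001/134217728

Answer: 1002001/134217728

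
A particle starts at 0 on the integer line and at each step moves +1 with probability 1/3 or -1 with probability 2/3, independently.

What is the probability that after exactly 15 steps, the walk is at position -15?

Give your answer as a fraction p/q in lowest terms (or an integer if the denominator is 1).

To reach position -15 after 15 steps: need 0 steps of +1 and 15 steps of -1.
Number of such sequences: C(15,0) = 1
Each has probability (1/3)^0 · (2/3)^15 = 32768/14348907
P = 1 · 32768/14348907 = 32768/14348907

Answer: 32768/14348907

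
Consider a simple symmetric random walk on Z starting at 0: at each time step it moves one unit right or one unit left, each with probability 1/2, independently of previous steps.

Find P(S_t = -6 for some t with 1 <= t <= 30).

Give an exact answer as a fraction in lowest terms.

Count via complement. Let g(t,s) = #length-t paths at position s with S_1..S_t all ≠ -6.
g(t,s) = g(t-1,s-1) + g(t-1,s+1) for s ≠ -6; g(t,-6) = 0.
t=0: g(0,0)=1
t=1: g(1,-1)=1 g(1,1)=1
t=2: g(2,-2)=1 g(2,0)=2 g(2,2)=1
t=3: g(3,-3)=1 g(3,-1)=3 g(3,1)=3 g(3,3)=1
t=4: g(4,-4)=1 g(4,-2)=4 g(4,0)=6 g(4,2)=4 g(4,4)=1
t=5: g(5,-5)=1 g(5,-3)=5 g(5,-1)=10 g(5,1)=10 g(5,3)=5 g(5,5)=1
t=6: g(6,-4)=6 g(6,-2)=15 g(6,0)=20 g(6,2)=15 g(6,4)=6 g(6,6)=1
t=7: g(7,-5)=6 g(7,-3)=21 g(7,-1)=35 g(7,1)=35 g(7,3)=21 g(7,5)=7 g(7,7)=1
t=8: g(8,-4)=27 g(8,-2)=56 g(8,0)=70 g(8,2)=56 g(8,4)=28 g(8,6)=8 g(8,8)=1
t=9: g(9,-5)=27 g(9,-3)=83 g(9,-1)=126 g(9,1)=126 g(9,3)=84 g(9,5)=36 g(9,7)=9 g(9,9)=1
t=10: g(10,-4)=110 g(10,-2)=209 g(10,0)=252 g(10,2)=210 g(10,4)=120 g(10,6)=45 g(10,8)=10 g(10,10)=1
t=11: g(11,-5)=110 g(11,-3)=319 g(11,-1)=461 g(11,1)=462 g(11,3)=330 g(11,5)=165 g(11,7)=55 g(11,9)=11 g(11,11)=1
t=12: g(12,-4)=429 g(12,-2)=780 g(12,0)=923 g(12,2)=792 g(12,4)=495 g(12,6)=220 g(12,8)=66 g(12,10)=12 g(12,12)=1
t=13: g(13,-5)=429 g(13,-3)=1209 g(13,-1)=1703 g(13,1)=1715 g(13,3)=1287 g(13,5)=715 g(13,7)=286 g(13,9)=78 g(13,11)=13 g(13,13)=1
t=14: g(14,-4)=1638 g(14,-2)=2912 g(14,0)=3418 g(14,2)=3002 g(14,4)=2002 g(14,6)=1001 g(14,8)=364 g(14,10)=91 g(14,12)=14 g(14,14)=1
t=15: g(15,-5)=1638 g(15,-3)=4550 g(15,-1)=6330 g(15,1)=6420 g(15,3)=5004 g(15,5)=3003 g(15,7)=1365 g(15,9)=455 g(15,11)=105 g(15,13)=15 g(15,15)=1
t=16: g(16,-4)=6188 g(16,-2)=10880 g(16,0)=12750 g(16,2)=11424 g(16,4)=8007 g(16,6)=4368 g(16,8)=1820 g(16,10)=560 g(16,12)=120 g(16,14)=16 g(16,16)=1
t=17: g(17,-5)=6188 g(17,-3)=17068 g(17,-1)=23630 g(17,1)=24174 g(17,3)=19431 g(17,5)=12375 g(17,7)=6188 g(17,9)=2380 g(17,11)=680 g(17,13)=136 g(17,15)=17 g(17,17)=1
t=18: g(18,-4)=23256 g(18,-2)=40698 g(18,0)=47804 g(18,2)=43605 g(18,4)=31806 g(18,6)=18563 g(18,8)=8568 g(18,10)=3060 g(18,12)=816 g(18,14)=153 g(18,16)=18 g(18,18)=1
t=19: g(19,-5)=23256 g(19,-3)=63954 g(19,-1)=88502 g(19,1)=91409 g(19,3)=75411 g(19,5)=50369 g(19,7)=27131 g(19,9)=11628 g(19,11)=3876 g(19,13)=969 g(19,15)=171 g(19,17)=19 g(19,19)=1
t=20: g(20,-4)=87210 g(20,-2)=152456 g(20,0)=179911 g(20,2)=166820 g(20,4)=125780 g(20,6)=77500 g(20,8)=38759 g(20,10)=15504 g(20,12)=4845 g(20,14)=1140 g(20,16)=190 g(20,18)=20 g(20,20)=1
t=21: g(21,-5)=87210 g(21,-3)=239666 g(21,-1)=332367 g(21,1)=346731 g(21,3)=292600 g(21,5)=203280 g(21,7)=116259 g(21,9)=54263 g(21,11)=20349 g(21,13)=5985 g(21,15)=1330 g(21,17)=210 g(21,19)=21 g(21,21)=1
t=22: g(22,-4)=326876 g(22,-2)=572033 g(22,0)=679098 g(22,2)=639331 g(22,4)=495880 g(22,6)=319539 g(22,8)=170522 g(22,10)=74612 g(22,12)=26334 g(22,14)=7315 g(22,16)=1540 g(22,18)=231 g(22,20)=22 g(22,22)=1
t=23: g(23,-5)=326876 g(23,-3)=898909 g(23,-1)=1251131 g(23,1)=1318429 g(23,3)=1135211 g(23,5)=815419 g(23,7)=490061 g(23,9)=245134 g(23,11)=100946 g(23,13)=33649 g(23,15)=8855 g(23,17)=1771 g(23,19)=253 g(23,21)=23 g(23,23)=1
t=24: g(24,-4)=1225785 g(24,-2)=2150040 g(24,0)=2569560 g(24,2)=2453640 g(24,4)=1950630 g(24,6)=1305480 g(24,8)=735195 g(24,10)=346080 g(24,12)=134595 g(24,14)=42504 g(24,16)=10626 g(24,18)=2024 g(24,20)=276 g(24,22)=24 g(24,24)=1
t=25: g(25,-5)=1225785 g(25,-3)=3375825 g(25,-1)=4719600 g(25,1)=5023200 g(25,3)=4404270 g(25,5)=3256110 g(25,7)=2040675 g(25,9)=1081275 g(25,11)=480675 g(25,13)=177099 g(25,15)=53130 g(25,17)=12650 g(25,19)=2300 g(25,21)=300 g(25,23)=25 g(25,25)=1
t=26: g(26,-4)=4601610 g(26,-2)=8095425 g(26,0)=9742800 g(26,2)=9427470 g(26,4)=7660380 g(26,6)=5296785 g(26,8)=3121950 g(26,10)=1561950 g(26,12)=657774 g(26,14)=230229 g(26,16)=65780 g(26,18)=14950 g(26,20)=2600 g(26,22)=325 g(26,24)=26 g(26,26)=1
t=27: g(27,-5)=4601610 g(27,-3)=12697035 g(27,-1)=17838225 g(27,1)=19170270 g(27,3)=17087850 g(27,5)=12957165 g(27,7)=8418735 g(27,9)=4683900 g(27,11)=2219724 g(27,13)=888003 g(27,15)=296009 g(27,17)=80730 g(27,19)=17550 g(27,21)=2925 g(27,23)=351 g(27,25)=27 g(27,27)=1
t=28: g(28,-4)=17298645 g(28,-2)=30535260 g(28,0)=37008495 g(28,2)=36258120 g(28,4)=30045015 g(28,6)=21375900 g(28,8)=13102635 g(28,10)=6903624 g(28,12)=3107727 g(28,14)=1184012 g(28,16)=376739 g(28,18)=98280 g(28,20)=20475 g(28,22)=3276 g(28,24)=378 g(28,26)=28 g(28,28)=1
t=29: g(29,-5)=17298645 g(29,-3)=47833905 g(29,-1)=67543755 g(29,1)=73266615 g(29,3)=66303135 g(29,5)=51420915 g(29,7)=34478535 g(29,9)=20006259 g(29,11)=10011351 g(29,13)=4291739 g(29,15)=1560751 g(29,17)=475019 g(29,19)=118755 g(29,21)=23751 g(29,23)=3654 g(29,25)=406 g(29,27)=29 g(29,29)=1
t=30: g(30,-4)=65132550 g(30,-2)=115377660 g(30,0)=140810370 g(30,2)=139569750 g(30,4)=117724050 g(30,6)=85899450 g(30,8)=54484794 g(30,10)=30017610 g(30,12)=14303090 g(30,14)=5852490 g(30,16)=2035770 g(30,18)=593774 g(30,20)=142506 g(30,22)=27405 g(30,24)=4060 g(30,26)=435 g(30,28)=30 g(30,30)=1
Paths never hitting -6: Σ_s g(30,s) = 771975795
Paths hitting -6: 2^30 - 771975795 = 301766029
P = 301766029/1073741824 = 301766029/1073741824

Answer: 301766029/1073741824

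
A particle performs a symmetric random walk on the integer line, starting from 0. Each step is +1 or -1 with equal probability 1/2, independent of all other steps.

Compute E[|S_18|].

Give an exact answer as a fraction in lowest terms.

Answer: 109395/32768

Derivation:
S_18 takes values m ≡ 0 (mod 2) with |m| ≤ 18; P(S_18=m) = C(18,(18+m)/2)/2^18.
Total paths: 2^18 = 262144
Distribution: P(S=-18)=1/262144, P(S=-16)=18/262144, P(S=-14)=153/262144, P(S=-12)=816/262144, P(S=-10)=3060/262144, P(S=-8)=8568/262144, P(S=-6)=18564/262144, P(S=-4)=31824/262144, P(S=-2)=43758/262144, P(S=0)=48620/262144, P(S=2)=43758/262144, P(S=4)=31824/262144, P(S=6)=18564/262144, P(S=8)=8568/262144, P(S=10)=3060/262144, P(S=12)=816/262144, P(S=14)=153/262144, P(S=16)=18/262144, P(S=18)=1/262144
E[|S_18|] = Σ_m |m|·P(S_18=m) = 875160/262144 = 109395/32768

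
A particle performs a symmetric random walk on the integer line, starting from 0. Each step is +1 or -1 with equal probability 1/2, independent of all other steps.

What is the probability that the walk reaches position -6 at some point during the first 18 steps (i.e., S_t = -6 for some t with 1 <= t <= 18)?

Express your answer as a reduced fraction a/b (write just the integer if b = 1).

Count via complement. Let g(t,s) = #length-t paths at position s with S_1..S_t all ≠ -6.
g(t,s) = g(t-1,s-1) + g(t-1,s+1) for s ≠ -6; g(t,-6) = 0.
t=0: g(0,0)=1
t=1: g(1,-1)=1 g(1,1)=1
t=2: g(2,-2)=1 g(2,0)=2 g(2,2)=1
t=3: g(3,-3)=1 g(3,-1)=3 g(3,1)=3 g(3,3)=1
t=4: g(4,-4)=1 g(4,-2)=4 g(4,0)=6 g(4,2)=4 g(4,4)=1
t=5: g(5,-5)=1 g(5,-3)=5 g(5,-1)=10 g(5,1)=10 g(5,3)=5 g(5,5)=1
t=6: g(6,-4)=6 g(6,-2)=15 g(6,0)=20 g(6,2)=15 g(6,4)=6 g(6,6)=1
t=7: g(7,-5)=6 g(7,-3)=21 g(7,-1)=35 g(7,1)=35 g(7,3)=21 g(7,5)=7 g(7,7)=1
t=8: g(8,-4)=27 g(8,-2)=56 g(8,0)=70 g(8,2)=56 g(8,4)=28 g(8,6)=8 g(8,8)=1
t=9: g(9,-5)=27 g(9,-3)=83 g(9,-1)=126 g(9,1)=126 g(9,3)=84 g(9,5)=36 g(9,7)=9 g(9,9)=1
t=10: g(10,-4)=110 g(10,-2)=209 g(10,0)=252 g(10,2)=210 g(10,4)=120 g(10,6)=45 g(10,8)=10 g(10,10)=1
t=11: g(11,-5)=110 g(11,-3)=319 g(11,-1)=461 g(11,1)=462 g(11,3)=330 g(11,5)=165 g(11,7)=55 g(11,9)=11 g(11,11)=1
t=12: g(12,-4)=429 g(12,-2)=780 g(12,0)=923 g(12,2)=792 g(12,4)=495 g(12,6)=220 g(12,8)=66 g(12,10)=12 g(12,12)=1
t=13: g(13,-5)=429 g(13,-3)=1209 g(13,-1)=1703 g(13,1)=1715 g(13,3)=1287 g(13,5)=715 g(13,7)=286 g(13,9)=78 g(13,11)=13 g(13,13)=1
t=14: g(14,-4)=1638 g(14,-2)=2912 g(14,0)=3418 g(14,2)=3002 g(14,4)=2002 g(14,6)=1001 g(14,8)=364 g(14,10)=91 g(14,12)=14 g(14,14)=1
t=15: g(15,-5)=1638 g(15,-3)=4550 g(15,-1)=6330 g(15,1)=6420 g(15,3)=5004 g(15,5)=3003 g(15,7)=1365 g(15,9)=455 g(15,11)=105 g(15,13)=15 g(15,15)=1
t=16: g(16,-4)=6188 g(16,-2)=10880 g(16,0)=12750 g(16,2)=11424 g(16,4)=8007 g(16,6)=4368 g(16,8)=1820 g(16,10)=560 g(16,12)=120 g(16,14)=16 g(16,16)=1
t=17: g(17,-5)=6188 g(17,-3)=17068 g(17,-1)=23630 g(17,1)=24174 g(17,3)=19431 g(17,5)=12375 g(17,7)=6188 g(17,9)=2380 g(17,11)=680 g(17,13)=136 g(17,15)=17 g(17,17)=1
t=18: g(18,-4)=23256 g(18,-2)=40698 g(18,0)=47804 g(18,2)=43605 g(18,4)=31806 g(18,6)=18563 g(18,8)=8568 g(18,10)=3060 g(18,12)=816 g(18,14)=153 g(18,16)=18 g(18,18)=1
Paths never hitting -6: Σ_s g(18,s) = 218348
Paths hitting -6: 2^18 - 218348 = 43796
P = 43796/262144 = 10949/65536

Answer: 10949/65536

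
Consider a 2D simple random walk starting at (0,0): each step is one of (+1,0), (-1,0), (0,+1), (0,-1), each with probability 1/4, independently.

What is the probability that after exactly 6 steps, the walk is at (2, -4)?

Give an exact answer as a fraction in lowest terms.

Answer: 15/4096

Derivation:
Let h be the number of horizontal steps (so 6-h are vertical). To end at (2,-4) need (h+2)/2 right-steps and ((6-h)-4)/2 up-steps.
Sum over h with 2 ≤ h ≤ 2, h ≡ 0 (mod 2), 6-h ≡ 0 (mod 2):
h=2: C(6,2)·C(2,2)·C(4,0) = 15·1·1 = 15
Total favorable: 15
Total paths: 4^6 = 4096
P = 15/4096 = 15/4096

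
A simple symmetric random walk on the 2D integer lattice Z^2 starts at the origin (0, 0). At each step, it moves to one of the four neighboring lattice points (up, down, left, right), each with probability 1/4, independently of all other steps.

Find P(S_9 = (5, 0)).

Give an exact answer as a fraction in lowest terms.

Let h be the number of horizontal steps (so 9-h are vertical). To end at (5,0) need (h+5)/2 right-steps and ((9-h)+0)/2 up-steps.
Sum over h with 5 ≤ h ≤ 9, h ≡ 1 (mod 2), 9-h ≡ 0 (mod 2):
h=5: C(9,5)·C(5,5)·C(4,2) = 126·1·6 = 756
h=7: C(9,7)·C(7,6)·C(2,1) = 36·7·2 = 504
h=9: C(9,9)·C(9,7)·C(0,0) = 1·36·1 = 36
Total favorable: 1296
Total paths: 4^9 = 262144
P = 1296/262144 = 81/16384

Answer: 81/16384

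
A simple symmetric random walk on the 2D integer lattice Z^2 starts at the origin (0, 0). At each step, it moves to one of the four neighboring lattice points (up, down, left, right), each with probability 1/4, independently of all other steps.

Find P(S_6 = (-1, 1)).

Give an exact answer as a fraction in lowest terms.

Answer: 75/1024

Derivation:
Let h be the number of horizontal steps (so 6-h are vertical). To end at (-1,1) need (h-1)/2 right-steps and ((6-h)+1)/2 up-steps.
Sum over h with 1 ≤ h ≤ 5, h ≡ 1 (mod 2), 6-h ≡ 1 (mod 2):
h=1: C(6,1)·C(1,0)·C(5,3) = 6·1·10 = 60
h=3: C(6,3)·C(3,1)·C(3,2) = 20·3·3 = 180
h=5: C(6,5)·C(5,2)·C(1,1) = 6·10·1 = 60
Total favorable: 300
Total paths: 4^6 = 4096
P = 300/4096 = 75/1024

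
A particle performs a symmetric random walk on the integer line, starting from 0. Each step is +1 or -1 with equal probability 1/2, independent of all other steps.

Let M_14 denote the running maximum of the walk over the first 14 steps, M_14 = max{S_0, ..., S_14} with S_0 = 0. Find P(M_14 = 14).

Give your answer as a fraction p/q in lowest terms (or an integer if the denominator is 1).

Answer: 1/16384

Derivation:
Let M_14 = max(S_0,...,S_14). Use the reflection principle: for j ≥ 1, #{paths with M_14 ≥ j} = #{S_14 ≥ j} + #{S_14 ≥ j+1}.
By reflection, #{M_14 ≥ 14} = #{S_14 ≥ 14} + #{S_14 ≥ 15} = 1 + 0 = 1.
#{M_14 ≥ 15} = #{S_14 ≥ 15} + #{S_14 ≥ 16} = 0 + 0 = 0.
#{M_14 = 14} = 1 - 0 = 1.
P(M_14 = 14) = 1/16384 = 1/16384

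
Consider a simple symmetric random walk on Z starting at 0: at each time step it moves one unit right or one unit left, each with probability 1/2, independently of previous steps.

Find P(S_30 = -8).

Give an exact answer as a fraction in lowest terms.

Answer: 13656825/268435456

Derivation:
To reach position -8 after 30 steps: need 11 steps of +1 and 19 of -1.
Favorable paths: C(30,11) = 54627300
Total paths: 2^30 = 1073741824
P = 54627300/1073741824 = 13656825/268435456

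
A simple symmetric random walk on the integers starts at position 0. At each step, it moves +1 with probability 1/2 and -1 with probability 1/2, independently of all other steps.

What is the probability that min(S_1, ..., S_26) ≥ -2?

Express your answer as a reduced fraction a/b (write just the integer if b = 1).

Let f(t,s) = #length-t paths at position s with S_1..S_t all ≥ -2.
f(t,s) = f(t-1,s-1) + f(t-1,s+1) for s ≥ -2; f(t,s) = 0 for s < -2.
t=0: f(0,0)=1
t=1: f(1,-1)=1 f(1,1)=1
t=2: f(2,-2)=1 f(2,0)=2 f(2,2)=1
t=3: f(3,-1)=3 f(3,1)=3 f(3,3)=1
t=4: f(4,-2)=3 f(4,0)=6 f(4,2)=4 f(4,4)=1
t=5: f(5,-1)=9 f(5,1)=10 f(5,3)=5 f(5,5)=1
t=6: f(6,-2)=9 f(6,0)=19 f(6,2)=15 f(6,4)=6 f(6,6)=1
t=7: f(7,-1)=28 f(7,1)=34 f(7,3)=21 f(7,5)=7 f(7,7)=1
t=8: f(8,-2)=28 f(8,0)=62 f(8,2)=55 f(8,4)=28 f(8,6)=8 f(8,8)=1
t=9: f(9,-1)=90 f(9,1)=117 f(9,3)=83 f(9,5)=36 f(9,7)=9 f(9,9)=1
t=10: f(10,-2)=90 f(10,0)=207 f(10,2)=200 f(10,4)=119 f(10,6)=45 f(10,8)=10 f(10,10)=1
t=11: f(11,-1)=297 f(11,1)=407 f(11,3)=319 f(11,5)=164 f(11,7)=55 f(11,9)=11 f(11,11)=1
t=12: f(12,-2)=297 f(12,0)=704 f(12,2)=726 f(12,4)=483 f(12,6)=219 f(12,8)=66 f(12,10)=12 f(12,12)=1
t=13: f(13,-1)=1001 f(13,1)=1430 f(13,3)=1209 f(13,5)=702 f(13,7)=285 f(13,9)=78 f(13,11)=13 f(13,13)=1
t=14: f(14,-2)=1001 f(14,0)=2431 f(14,2)=2639 f(14,4)=1911 f(14,6)=987 f(14,8)=363 f(14,10)=91 f(14,12)=14 f(14,14)=1
t=15: f(15,-1)=3432 f(15,1)=5070 f(15,3)=4550 f(15,5)=2898 f(15,7)=1350 f(15,9)=454 f(15,11)=105 f(15,13)=15 f(15,15)=1
t=16: f(16,-2)=3432 f(16,0)=8502 f(16,2)=9620 f(16,4)=7448 f(16,6)=4248 f(16,8)=1804 f(16,10)=559 f(16,12)=120 f(16,14)=16 f(16,16)=1
t=17: f(17,-1)=11934 f(17,1)=18122 f(17,3)=17068 f(17,5)=11696 f(17,7)=6052 f(17,9)=2363 f(17,11)=679 f(17,13)=136 f(17,15)=17 f(17,17)=1
t=18: f(18,-2)=11934 f(18,0)=30056 f(18,2)=35190 f(18,4)=28764 f(18,6)=17748 f(18,8)=8415 f(18,10)=3042 f(18,12)=815 f(18,14)=153 f(18,16)=18 f(18,18)=1
t=19: f(19,-1)=41990 f(19,1)=65246 f(19,3)=63954 f(19,5)=46512 f(19,7)=26163 f(19,9)=11457 f(19,11)=3857 f(19,13)=968 f(19,15)=171 f(19,17)=19 f(19,19)=1
t=20: f(20,-2)=41990 f(20,0)=107236 f(20,2)=129200 f(20,4)=110466 f(20,6)=72675 f(20,8)=37620 f(20,10)=15314 f(20,12)=4825 f(20,14)=1139 f(20,16)=190 f(20,18)=20 f(20,20)=1
t=21: f(21,-1)=149226 f(21,1)=236436 f(21,3)=239666 f(21,5)=183141 f(21,7)=110295 f(21,9)=52934 f(21,11)=20139 f(21,13)=5964 f(21,15)=1329 f(21,17)=210 f(21,19)=21 f(21,21)=1
t=22: f(22,-2)=149226 f(22,0)=385662 f(22,2)=476102 f(22,4)=422807 f(22,6)=293436 f(22,8)=163229 f(22,10)=73073 f(22,12)=26103 f(22,14)=7293 f(22,16)=1539 f(22,18)=231 f(22,20)=22 f(22,22)=1
t=23: f(23,-1)=534888 f(23,1)=861764 f(23,3)=898909 f(23,5)=716243 f(23,7)=456665 f(23,9)=236302 f(23,11)=99176 f(23,13)=33396 f(23,15)=8832 f(23,17)=1770 f(23,19)=253 f(23,21)=23 f(23,23)=1
t=24: f(24,-2)=534888 f(24,0)=1396652 f(24,2)=1760673 f(24,4)=1615152 f(24,6)=1172908 f(24,8)=692967 f(24,10)=335478 f(24,12)=132572 f(24,14)=42228 f(24,16)=10602 f(24,18)=2023 f(24,20)=276 f(24,22)=24 f(24,24)=1
t=25: f(25,-1)=1931540 f(25,1)=3157325 f(25,3)=3375825 f(25,5)=2788060 f(25,7)=1865875 f(25,9)=1028445 f(25,11)=468050 f(25,13)=174800 f(25,15)=52830 f(25,17)=12625 f(25,19)=2299 f(25,21)=300 f(25,23)=25 f(25,25)=1
t=26: f(26,-2)=1931540 f(26,0)=5088865 f(26,2)=6533150 f(26,4)=6163885 f(26,6)=4653935 f(26,8)=2894320 f(26,10)=1496495 f(26,12)=642850 f(26,14)=227630 f(26,16)=65455 f(26,18)=14924 f(26,20)=2599 f(26,22)=325 f(26,24)=26 f(26,26)=1
Σ_s f(26,s) = 29716000
P = 29716000/67108864 = 928625/2097152

Answer: 928625/2097152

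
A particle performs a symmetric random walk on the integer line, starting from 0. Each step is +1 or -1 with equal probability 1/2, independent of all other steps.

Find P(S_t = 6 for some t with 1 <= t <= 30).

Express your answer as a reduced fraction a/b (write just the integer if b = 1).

Answer: 301766029/1073741824

Derivation:
Count via complement. Let g(t,s) = #length-t paths at position s with S_1..S_t all ≠ 6.
g(t,s) = g(t-1,s-1) + g(t-1,s+1) for s ≠ 6; g(t,6) = 0.
t=0: g(0,0)=1
t=1: g(1,-1)=1 g(1,1)=1
t=2: g(2,-2)=1 g(2,0)=2 g(2,2)=1
t=3: g(3,-3)=1 g(3,-1)=3 g(3,1)=3 g(3,3)=1
t=4: g(4,-4)=1 g(4,-2)=4 g(4,0)=6 g(4,2)=4 g(4,4)=1
t=5: g(5,-5)=1 g(5,-3)=5 g(5,-1)=10 g(5,1)=10 g(5,3)=5 g(5,5)=1
t=6: g(6,-6)=1 g(6,-4)=6 g(6,-2)=15 g(6,0)=20 g(6,2)=15 g(6,4)=6
t=7: g(7,-7)=1 g(7,-5)=7 g(7,-3)=21 g(7,-1)=35 g(7,1)=35 g(7,3)=21 g(7,5)=6
t=8: g(8,-8)=1 g(8,-6)=8 g(8,-4)=28 g(8,-2)=56 g(8,0)=70 g(8,2)=56 g(8,4)=27
t=9: g(9,-9)=1 g(9,-7)=9 g(9,-5)=36 g(9,-3)=84 g(9,-1)=126 g(9,1)=126 g(9,3)=83 g(9,5)=27
t=10: g(10,-10)=1 g(10,-8)=10 g(10,-6)=45 g(10,-4)=120 g(10,-2)=210 g(10,0)=252 g(10,2)=209 g(10,4)=110
t=11: g(11,-11)=1 g(11,-9)=11 g(11,-7)=55 g(11,-5)=165 g(11,-3)=330 g(11,-1)=462 g(11,1)=461 g(11,3)=319 g(11,5)=110
t=12: g(12,-12)=1 g(12,-10)=12 g(12,-8)=66 g(12,-6)=220 g(12,-4)=495 g(12,-2)=792 g(12,0)=923 g(12,2)=780 g(12,4)=429
t=13: g(13,-13)=1 g(13,-11)=13 g(13,-9)=78 g(13,-7)=286 g(13,-5)=715 g(13,-3)=1287 g(13,-1)=1715 g(13,1)=1703 g(13,3)=1209 g(13,5)=429
t=14: g(14,-14)=1 g(14,-12)=14 g(14,-10)=91 g(14,-8)=364 g(14,-6)=1001 g(14,-4)=2002 g(14,-2)=3002 g(14,0)=3418 g(14,2)=2912 g(14,4)=1638
t=15: g(15,-15)=1 g(15,-13)=15 g(15,-11)=105 g(15,-9)=455 g(15,-7)=1365 g(15,-5)=3003 g(15,-3)=5004 g(15,-1)=6420 g(15,1)=6330 g(15,3)=4550 g(15,5)=1638
t=16: g(16,-16)=1 g(16,-14)=16 g(16,-12)=120 g(16,-10)=560 g(16,-8)=1820 g(16,-6)=4368 g(16,-4)=8007 g(16,-2)=11424 g(16,0)=12750 g(16,2)=10880 g(16,4)=6188
t=17: g(17,-17)=1 g(17,-15)=17 g(17,-13)=136 g(17,-11)=680 g(17,-9)=2380 g(17,-7)=6188 g(17,-5)=12375 g(17,-3)=19431 g(17,-1)=24174 g(17,1)=23630 g(17,3)=17068 g(17,5)=6188
t=18: g(18,-18)=1 g(18,-16)=18 g(18,-14)=153 g(18,-12)=816 g(18,-10)=3060 g(18,-8)=8568 g(18,-6)=18563 g(18,-4)=31806 g(18,-2)=43605 g(18,0)=47804 g(18,2)=40698 g(18,4)=23256
t=19: g(19,-19)=1 g(19,-17)=19 g(19,-15)=171 g(19,-13)=969 g(19,-11)=3876 g(19,-9)=11628 g(19,-7)=27131 g(19,-5)=50369 g(19,-3)=75411 g(19,-1)=91409 g(19,1)=88502 g(19,3)=63954 g(19,5)=23256
t=20: g(20,-20)=1 g(20,-18)=20 g(20,-16)=190 g(20,-14)=1140 g(20,-12)=4845 g(20,-10)=15504 g(20,-8)=38759 g(20,-6)=77500 g(20,-4)=125780 g(20,-2)=166820 g(20,0)=179911 g(20,2)=152456 g(20,4)=87210
t=21: g(21,-21)=1 g(21,-19)=21 g(21,-17)=210 g(21,-15)=1330 g(21,-13)=5985 g(21,-11)=20349 g(21,-9)=54263 g(21,-7)=116259 g(21,-5)=203280 g(21,-3)=292600 g(21,-1)=346731 g(21,1)=332367 g(21,3)=239666 g(21,5)=87210
t=22: g(22,-22)=1 g(22,-20)=22 g(22,-18)=231 g(22,-16)=1540 g(22,-14)=7315 g(22,-12)=26334 g(22,-10)=74612 g(22,-8)=170522 g(22,-6)=319539 g(22,-4)=495880 g(22,-2)=639331 g(22,0)=679098 g(22,2)=572033 g(22,4)=326876
t=23: g(23,-23)=1 g(23,-21)=23 g(23,-19)=253 g(23,-17)=1771 g(23,-15)=8855 g(23,-13)=33649 g(23,-11)=100946 g(23,-9)=245134 g(23,-7)=490061 g(23,-5)=815419 g(23,-3)=1135211 g(23,-1)=1318429 g(23,1)=1251131 g(23,3)=898909 g(23,5)=326876
t=24: g(24,-24)=1 g(24,-22)=24 g(24,-20)=276 g(24,-18)=2024 g(24,-16)=10626 g(24,-14)=42504 g(24,-12)=134595 g(24,-10)=346080 g(24,-8)=735195 g(24,-6)=1305480 g(24,-4)=1950630 g(24,-2)=2453640 g(24,0)=2569560 g(24,2)=2150040 g(24,4)=1225785
t=25: g(25,-25)=1 g(25,-23)=25 g(25,-21)=300 g(25,-19)=2300 g(25,-17)=12650 g(25,-15)=53130 g(25,-13)=177099 g(25,-11)=480675 g(25,-9)=1081275 g(25,-7)=2040675 g(25,-5)=3256110 g(25,-3)=4404270 g(25,-1)=5023200 g(25,1)=4719600 g(25,3)=3375825 g(25,5)=1225785
t=26: g(26,-26)=1 g(26,-24)=26 g(26,-22)=325 g(26,-20)=2600 g(26,-18)=14950 g(26,-16)=65780 g(26,-14)=230229 g(26,-12)=657774 g(26,-10)=1561950 g(26,-8)=3121950 g(26,-6)=5296785 g(26,-4)=7660380 g(26,-2)=9427470 g(26,0)=9742800 g(26,2)=8095425 g(26,4)=4601610
t=27: g(27,-27)=1 g(27,-25)=27 g(27,-23)=351 g(27,-21)=2925 g(27,-19)=17550 g(27,-17)=80730 g(27,-15)=296009 g(27,-13)=888003 g(27,-11)=2219724 g(27,-9)=4683900 g(27,-7)=8418735 g(27,-5)=12957165 g(27,-3)=17087850 g(27,-1)=19170270 g(27,1)=17838225 g(27,3)=12697035 g(27,5)=4601610
t=28: g(28,-28)=1 g(28,-26)=28 g(28,-24)=378 g(28,-22)=3276 g(28,-20)=20475 g(28,-18)=98280 g(28,-16)=376739 g(28,-14)=1184012 g(28,-12)=3107727 g(28,-10)=6903624 g(28,-8)=13102635 g(28,-6)=21375900 g(28,-4)=30045015 g(28,-2)=36258120 g(28,0)=37008495 g(28,2)=30535260 g(28,4)=17298645
t=29: g(29,-29)=1 g(29,-27)=29 g(29,-25)=406 g(29,-23)=3654 g(29,-21)=23751 g(29,-19)=118755 g(29,-17)=475019 g(29,-15)=1560751 g(29,-13)=4291739 g(29,-11)=10011351 g(29,-9)=20006259 g(29,-7)=34478535 g(29,-5)=51420915 g(29,-3)=66303135 g(29,-1)=73266615 g(29,1)=67543755 g(29,3)=47833905 g(29,5)=17298645
t=30: g(30,-30)=1 g(30,-28)=30 g(30,-26)=435 g(30,-24)=4060 g(30,-22)=27405 g(30,-20)=142506 g(30,-18)=593774 g(30,-16)=2035770 g(30,-14)=5852490 g(30,-12)=14303090 g(30,-10)=30017610 g(30,-8)=54484794 g(30,-6)=85899450 g(30,-4)=117724050 g(30,-2)=139569750 g(30,0)=140810370 g(30,2)=115377660 g(30,4)=65132550
Paths never hitting 6: Σ_s g(30,s) = 771975795
Paths hitting 6: 2^30 - 771975795 = 301766029
P = 301766029/1073741824 = 301766029/1073741824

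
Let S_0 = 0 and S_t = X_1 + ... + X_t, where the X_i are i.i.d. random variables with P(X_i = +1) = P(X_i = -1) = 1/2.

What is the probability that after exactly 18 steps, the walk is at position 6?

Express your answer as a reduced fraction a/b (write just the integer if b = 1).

To reach position 6 after 18 steps: need 12 steps of +1 and 6 of -1.
Favorable paths: C(18,12) = 18564
Total paths: 2^18 = 262144
P = 18564/262144 = 4641/65536

Answer: 4641/65536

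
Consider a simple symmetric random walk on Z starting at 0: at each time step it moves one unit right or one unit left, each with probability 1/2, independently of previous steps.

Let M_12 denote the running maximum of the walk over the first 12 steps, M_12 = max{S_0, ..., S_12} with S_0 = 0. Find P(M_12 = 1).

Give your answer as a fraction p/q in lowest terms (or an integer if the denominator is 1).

Answer: 99/512

Derivation:
Let M_12 = max(S_0,...,S_12). Use the reflection principle: for j ≥ 1, #{paths with M_12 ≥ j} = #{S_12 ≥ j} + #{S_12 ≥ j+1}.
By reflection, #{M_12 ≥ 1} = #{S_12 ≥ 1} + #{S_12 ≥ 2} = 1586 + 1586 = 3172.
#{M_12 ≥ 2} = #{S_12 ≥ 2} + #{S_12 ≥ 3} = 1586 + 794 = 2380.
#{M_12 = 1} = 3172 - 2380 = 792.
P(M_12 = 1) = 792/4096 = 99/512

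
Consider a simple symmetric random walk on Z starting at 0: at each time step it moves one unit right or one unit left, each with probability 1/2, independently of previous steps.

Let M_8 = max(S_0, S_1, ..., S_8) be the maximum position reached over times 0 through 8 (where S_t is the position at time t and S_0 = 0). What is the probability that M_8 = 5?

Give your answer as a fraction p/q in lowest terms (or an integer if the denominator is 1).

Let M_8 = max(S_0,...,S_8). Use the reflection principle: for j ≥ 1, #{paths with M_8 ≥ j} = #{S_8 ≥ j} + #{S_8 ≥ j+1}.
By reflection, #{M_8 ≥ 5} = #{S_8 ≥ 5} + #{S_8 ≥ 6} = 9 + 9 = 18.
#{M_8 ≥ 6} = #{S_8 ≥ 6} + #{S_8 ≥ 7} = 9 + 1 = 10.
#{M_8 = 5} = 18 - 10 = 8.
P(M_8 = 5) = 8/256 = 1/32

Answer: 1/32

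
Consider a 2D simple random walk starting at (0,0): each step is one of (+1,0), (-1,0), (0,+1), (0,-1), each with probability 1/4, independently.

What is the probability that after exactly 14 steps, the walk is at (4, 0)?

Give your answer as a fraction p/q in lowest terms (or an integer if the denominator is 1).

Let h be the number of horizontal steps (so 14-h are vertical). To end at (4,0) need (h+4)/2 right-steps and ((14-h)+0)/2 up-steps.
Sum over h with 4 ≤ h ≤ 14, h ≡ 0 (mod 2), 14-h ≡ 0 (mod 2):
h=4: C(14,4)·C(4,4)·C(10,5) = 1001·1·252 = 252252
h=6: C(14,6)·C(6,5)·C(8,4) = 3003·6·70 = 1261260
h=8: C(14,8)·C(8,6)·C(6,3) = 3003·28·20 = 1681680
h=10: C(14,10)·C(10,7)·C(4,2) = 1001·120·6 = 720720
h=12: C(14,12)·C(12,8)·C(2,1) = 91·495·2 = 90090
h=14: C(14,14)·C(14,9)·C(0,0) = 1·2002·1 = 2002
Total favorable: 4008004
Total paths: 4^14 = 268435456
P = 4008004/268435456 = 1002001/67108864

Answer: 1002001/67108864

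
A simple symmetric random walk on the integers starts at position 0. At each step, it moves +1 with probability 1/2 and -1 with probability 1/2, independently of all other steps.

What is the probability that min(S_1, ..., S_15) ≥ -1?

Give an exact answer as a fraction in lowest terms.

Answer: 6435/16384

Derivation:
Let f(t,s) = #length-t paths at position s with S_1..S_t all ≥ -1.
f(t,s) = f(t-1,s-1) + f(t-1,s+1) for s ≥ -1; f(t,s) = 0 for s < -1.
t=0: f(0,0)=1
t=1: f(1,-1)=1 f(1,1)=1
t=2: f(2,0)=2 f(2,2)=1
t=3: f(3,-1)=2 f(3,1)=3 f(3,3)=1
t=4: f(4,0)=5 f(4,2)=4 f(4,4)=1
t=5: f(5,-1)=5 f(5,1)=9 f(5,3)=5 f(5,5)=1
t=6: f(6,0)=14 f(6,2)=14 f(6,4)=6 f(6,6)=1
t=7: f(7,-1)=14 f(7,1)=28 f(7,3)=20 f(7,5)=7 f(7,7)=1
t=8: f(8,0)=42 f(8,2)=48 f(8,4)=27 f(8,6)=8 f(8,8)=1
t=9: f(9,-1)=42 f(9,1)=90 f(9,3)=75 f(9,5)=35 f(9,7)=9 f(9,9)=1
t=10: f(10,0)=132 f(10,2)=165 f(10,4)=110 f(10,6)=44 f(10,8)=10 f(10,10)=1
t=11: f(11,-1)=132 f(11,1)=297 f(11,3)=275 f(11,5)=154 f(11,7)=54 f(11,9)=11 f(11,11)=1
t=12: f(12,0)=429 f(12,2)=572 f(12,4)=429 f(12,6)=208 f(12,8)=65 f(12,10)=12 f(12,12)=1
t=13: f(13,-1)=429 f(13,1)=1001 f(13,3)=1001 f(13,5)=637 f(13,7)=273 f(13,9)=77 f(13,11)=13 f(13,13)=1
t=14: f(14,0)=1430 f(14,2)=2002 f(14,4)=1638 f(14,6)=910 f(14,8)=350 f(14,10)=90 f(14,12)=14 f(14,14)=1
t=15: f(15,-1)=1430 f(15,1)=3432 f(15,3)=3640 f(15,5)=2548 f(15,7)=1260 f(15,9)=440 f(15,11)=104 f(15,13)=15 f(15,15)=1
Σ_s f(15,s) = 12870
P = 12870/32768 = 6435/16384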